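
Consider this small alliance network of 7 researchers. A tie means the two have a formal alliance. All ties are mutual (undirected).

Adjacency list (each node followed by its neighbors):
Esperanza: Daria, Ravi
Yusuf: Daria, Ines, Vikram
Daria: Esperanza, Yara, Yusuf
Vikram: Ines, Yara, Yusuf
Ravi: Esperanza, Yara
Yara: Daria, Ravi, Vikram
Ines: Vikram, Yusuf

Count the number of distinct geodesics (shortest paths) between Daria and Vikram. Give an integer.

The shortest distance is 2. The length-2 paths are: Daria–Yara–Vikram; Daria–Yusuf–Vikram.
That gives 2 distinct shortest paths.

2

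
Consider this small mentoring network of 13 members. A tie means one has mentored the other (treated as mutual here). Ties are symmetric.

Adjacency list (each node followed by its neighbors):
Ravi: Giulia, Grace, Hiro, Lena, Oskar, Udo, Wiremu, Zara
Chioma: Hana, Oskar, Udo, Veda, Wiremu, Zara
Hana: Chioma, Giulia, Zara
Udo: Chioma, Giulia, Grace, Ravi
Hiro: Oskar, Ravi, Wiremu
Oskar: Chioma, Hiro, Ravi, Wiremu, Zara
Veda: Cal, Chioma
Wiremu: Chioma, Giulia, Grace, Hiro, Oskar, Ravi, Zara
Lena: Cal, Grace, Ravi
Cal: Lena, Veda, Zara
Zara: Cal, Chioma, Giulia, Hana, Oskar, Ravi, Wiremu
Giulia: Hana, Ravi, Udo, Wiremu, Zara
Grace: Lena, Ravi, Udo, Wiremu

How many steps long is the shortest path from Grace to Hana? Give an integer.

3

One shortest route is Grace – Wiremu – Zara – Hana, which uses 3 edges, and at distance 2 from Grace we only reach {Cal, Chioma, Giulia, Hiro, Oskar, Zara}, which does not include Hana. So d(Grace,Hana) = 3.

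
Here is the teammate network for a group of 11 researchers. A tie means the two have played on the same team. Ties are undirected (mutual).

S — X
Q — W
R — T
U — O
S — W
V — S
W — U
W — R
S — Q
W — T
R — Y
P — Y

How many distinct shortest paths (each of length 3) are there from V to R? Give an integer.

1

The shortest distance is 3, and the only length-3 path is V–S–W–R. So there is exactly 1 shortest path.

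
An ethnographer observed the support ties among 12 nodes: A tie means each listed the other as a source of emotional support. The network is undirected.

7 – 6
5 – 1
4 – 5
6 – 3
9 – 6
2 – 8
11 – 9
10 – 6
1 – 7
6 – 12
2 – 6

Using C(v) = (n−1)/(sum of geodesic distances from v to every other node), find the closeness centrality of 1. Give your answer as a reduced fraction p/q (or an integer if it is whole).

11/29

Distances from 1: 2:3, 3:3, 4:2, 5:1, 6:2, 7:1, 8:4, 9:3, 10:3, 11:4, 12:3. Sum = 29.
n = 12, so closeness = 11/29.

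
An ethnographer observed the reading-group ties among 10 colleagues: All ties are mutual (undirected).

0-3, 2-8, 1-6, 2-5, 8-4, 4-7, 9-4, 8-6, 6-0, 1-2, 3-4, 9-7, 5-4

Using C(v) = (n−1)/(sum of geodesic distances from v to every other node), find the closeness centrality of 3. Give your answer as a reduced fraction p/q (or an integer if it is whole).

1/2

Distances from 3: 0:1, 1:3, 2:3, 4:1, 5:2, 6:2, 7:2, 8:2, 9:2. Sum = 18.
n = 10, so closeness = 9/18 = 1/2.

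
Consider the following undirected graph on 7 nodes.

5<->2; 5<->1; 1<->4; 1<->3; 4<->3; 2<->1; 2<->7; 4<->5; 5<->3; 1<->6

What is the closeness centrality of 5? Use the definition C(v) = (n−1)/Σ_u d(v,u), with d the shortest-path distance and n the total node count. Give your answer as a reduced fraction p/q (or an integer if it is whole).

Distances from 5: 1:1, 2:1, 3:1, 4:1, 6:2, 7:2. Sum = 8.
n = 7, so closeness = 6/8 = 3/4.

3/4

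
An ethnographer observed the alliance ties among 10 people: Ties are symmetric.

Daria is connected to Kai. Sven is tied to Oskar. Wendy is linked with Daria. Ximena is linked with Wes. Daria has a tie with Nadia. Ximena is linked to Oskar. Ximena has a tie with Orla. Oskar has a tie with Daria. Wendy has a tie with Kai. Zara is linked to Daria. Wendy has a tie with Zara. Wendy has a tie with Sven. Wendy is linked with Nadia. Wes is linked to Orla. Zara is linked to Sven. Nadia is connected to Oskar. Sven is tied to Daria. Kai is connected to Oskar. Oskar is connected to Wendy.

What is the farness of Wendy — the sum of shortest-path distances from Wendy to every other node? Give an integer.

Distances from Wendy: Daria:1, Kai:1, Nadia:1, Orla:3, Oskar:1, Sven:1, Wes:3, Ximena:2, Zara:1.
Sum = 1 + 1 + 1 + 3 + 1 + 1 + 3 + 2 + 1 = 14.

14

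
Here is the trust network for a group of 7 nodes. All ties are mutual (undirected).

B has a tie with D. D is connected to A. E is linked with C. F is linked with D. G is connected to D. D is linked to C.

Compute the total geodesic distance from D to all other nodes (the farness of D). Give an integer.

Distances from D: A:1, B:1, C:1, E:2, F:1, G:1.
Sum = 1 + 1 + 1 + 2 + 1 + 1 = 7.

7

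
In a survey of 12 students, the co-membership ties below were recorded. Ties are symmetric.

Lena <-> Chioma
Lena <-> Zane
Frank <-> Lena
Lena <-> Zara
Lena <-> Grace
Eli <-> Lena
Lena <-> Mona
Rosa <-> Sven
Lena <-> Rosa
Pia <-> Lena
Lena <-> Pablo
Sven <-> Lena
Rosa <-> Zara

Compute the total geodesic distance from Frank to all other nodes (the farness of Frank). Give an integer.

Distances from Frank: Chioma:2, Eli:2, Grace:2, Lena:1, Mona:2, Pablo:2, Pia:2, Rosa:2, Sven:2, Zane:2, Zara:2.
Sum = 2 + 2 + 2 + 1 + 2 + 2 + 2 + 2 + 2 + 2 + 2 = 21.

21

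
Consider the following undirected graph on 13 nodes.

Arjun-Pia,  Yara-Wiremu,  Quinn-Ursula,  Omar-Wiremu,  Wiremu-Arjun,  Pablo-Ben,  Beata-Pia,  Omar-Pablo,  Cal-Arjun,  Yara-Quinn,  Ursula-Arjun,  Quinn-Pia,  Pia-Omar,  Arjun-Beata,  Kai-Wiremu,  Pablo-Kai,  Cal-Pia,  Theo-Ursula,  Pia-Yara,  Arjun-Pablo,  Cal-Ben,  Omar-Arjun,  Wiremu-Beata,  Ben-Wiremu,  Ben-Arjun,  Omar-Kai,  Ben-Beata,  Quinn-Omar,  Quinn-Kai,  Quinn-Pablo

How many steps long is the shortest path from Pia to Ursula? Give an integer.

2

One shortest route is Pia – Arjun – Ursula, which uses 2 edges, and Pia and Ursula are not directly tied, so nothing shorter exists. So d(Pia,Ursula) = 2.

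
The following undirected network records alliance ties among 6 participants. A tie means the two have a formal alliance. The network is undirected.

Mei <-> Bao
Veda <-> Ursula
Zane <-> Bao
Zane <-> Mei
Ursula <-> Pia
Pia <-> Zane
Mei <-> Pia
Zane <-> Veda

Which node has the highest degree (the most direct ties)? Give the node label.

Degrees — Bao:2, Mei:3, Pia:3, Ursula:2, Veda:2, Zane:4.
The maximum is 4, attained only by Zane.

Zane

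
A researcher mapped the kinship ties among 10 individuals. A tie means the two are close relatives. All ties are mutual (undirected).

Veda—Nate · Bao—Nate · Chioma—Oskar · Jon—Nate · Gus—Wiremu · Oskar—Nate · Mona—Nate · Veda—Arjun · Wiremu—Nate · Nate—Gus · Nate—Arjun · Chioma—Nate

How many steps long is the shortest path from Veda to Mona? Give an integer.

2

One shortest route is Veda – Nate – Mona, which uses 2 edges, and Veda and Mona are not directly tied, so nothing shorter exists. So d(Veda,Mona) = 2.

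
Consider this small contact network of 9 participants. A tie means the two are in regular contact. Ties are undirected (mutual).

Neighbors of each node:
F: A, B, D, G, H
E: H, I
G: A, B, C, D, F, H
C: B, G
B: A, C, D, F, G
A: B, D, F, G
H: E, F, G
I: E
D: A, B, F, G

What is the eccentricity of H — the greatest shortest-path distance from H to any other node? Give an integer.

Distances from H: A:2, B:2, C:2, D:2, E:1, F:1, G:1, I:2.
The largest is 2 (to C, B, D, A, and I), so the eccentricity of H is 2.

2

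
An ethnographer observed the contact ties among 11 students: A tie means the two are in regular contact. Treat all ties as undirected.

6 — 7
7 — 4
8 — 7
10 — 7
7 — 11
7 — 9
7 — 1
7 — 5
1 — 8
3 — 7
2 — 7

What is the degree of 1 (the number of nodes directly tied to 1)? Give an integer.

2

1 is directly tied to 7 and 8. That is 2 neighbors, so the degree of 1 is 2.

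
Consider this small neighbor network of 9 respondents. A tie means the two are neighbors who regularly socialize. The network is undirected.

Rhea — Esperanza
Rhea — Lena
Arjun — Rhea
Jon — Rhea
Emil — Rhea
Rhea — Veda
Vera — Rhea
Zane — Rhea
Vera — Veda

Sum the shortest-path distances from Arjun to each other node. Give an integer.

Distances from Arjun: Emil:2, Esperanza:2, Jon:2, Lena:2, Rhea:1, Veda:2, Vera:2, Zane:2.
Sum = 2 + 2 + 2 + 2 + 1 + 2 + 2 + 2 = 15.

15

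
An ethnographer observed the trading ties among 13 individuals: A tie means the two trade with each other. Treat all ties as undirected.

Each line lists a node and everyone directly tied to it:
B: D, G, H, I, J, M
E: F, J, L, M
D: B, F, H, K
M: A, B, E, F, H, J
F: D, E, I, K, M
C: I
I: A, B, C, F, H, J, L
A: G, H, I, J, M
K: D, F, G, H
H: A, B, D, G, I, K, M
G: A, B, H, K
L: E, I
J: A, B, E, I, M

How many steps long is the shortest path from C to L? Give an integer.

2

One shortest route is C – I – L, which uses 2 edges, and C and L are not directly tied, so nothing shorter exists. So d(C,L) = 2.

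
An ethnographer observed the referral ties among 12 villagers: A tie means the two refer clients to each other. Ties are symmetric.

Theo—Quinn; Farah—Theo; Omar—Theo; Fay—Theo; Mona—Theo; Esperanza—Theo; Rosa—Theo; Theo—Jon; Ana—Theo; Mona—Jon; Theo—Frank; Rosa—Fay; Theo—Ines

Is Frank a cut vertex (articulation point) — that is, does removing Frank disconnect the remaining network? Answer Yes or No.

No

Even without Frank, every remaining node can still reach every other (the residual graph is connected), so Frank is not a cut vertex.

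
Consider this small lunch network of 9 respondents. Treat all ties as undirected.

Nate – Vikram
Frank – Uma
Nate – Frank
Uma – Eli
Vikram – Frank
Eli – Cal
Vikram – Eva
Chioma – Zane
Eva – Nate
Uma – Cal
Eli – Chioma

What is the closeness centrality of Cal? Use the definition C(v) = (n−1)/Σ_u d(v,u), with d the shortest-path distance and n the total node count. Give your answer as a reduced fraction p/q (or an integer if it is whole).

8/19

Distances from Cal: Chioma:2, Eli:1, Eva:4, Frank:2, Nate:3, Uma:1, Vikram:3, Zane:3. Sum = 19.
n = 9, so closeness = 8/19.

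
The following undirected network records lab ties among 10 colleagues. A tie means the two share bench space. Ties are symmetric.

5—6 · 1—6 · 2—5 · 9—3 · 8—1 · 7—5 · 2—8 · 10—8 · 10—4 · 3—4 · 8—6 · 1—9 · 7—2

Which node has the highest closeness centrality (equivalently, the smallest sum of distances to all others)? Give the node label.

8

Farness (sum of distances to all others) for each node — 1:17, 2:19, 3:25, 4:23, 5:21, 6:17, 7:25, 8:15, 9:21, 10:19.
The smallest farness is 15, for 8, so 8 has the highest closeness.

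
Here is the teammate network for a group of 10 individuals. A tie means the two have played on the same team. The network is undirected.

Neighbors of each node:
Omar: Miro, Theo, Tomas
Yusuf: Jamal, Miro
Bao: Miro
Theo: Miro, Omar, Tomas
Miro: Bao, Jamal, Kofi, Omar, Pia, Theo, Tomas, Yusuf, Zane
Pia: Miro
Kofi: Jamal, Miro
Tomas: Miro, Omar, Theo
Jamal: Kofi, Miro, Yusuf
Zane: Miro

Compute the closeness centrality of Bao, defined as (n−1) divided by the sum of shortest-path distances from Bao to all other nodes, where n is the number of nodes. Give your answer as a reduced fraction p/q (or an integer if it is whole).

9/17

Distances from Bao: Jamal:2, Kofi:2, Miro:1, Omar:2, Pia:2, Theo:2, Tomas:2, Yusuf:2, Zane:2. Sum = 17.
n = 10, so closeness = 9/17.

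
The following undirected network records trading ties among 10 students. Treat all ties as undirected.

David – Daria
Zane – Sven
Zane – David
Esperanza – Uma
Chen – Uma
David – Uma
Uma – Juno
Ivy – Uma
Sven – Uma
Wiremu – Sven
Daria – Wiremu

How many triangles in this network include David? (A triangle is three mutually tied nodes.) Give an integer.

David's neighbors are Daria, Uma, and Zane, but none of them are tied to each other, so no triangle contains David.

0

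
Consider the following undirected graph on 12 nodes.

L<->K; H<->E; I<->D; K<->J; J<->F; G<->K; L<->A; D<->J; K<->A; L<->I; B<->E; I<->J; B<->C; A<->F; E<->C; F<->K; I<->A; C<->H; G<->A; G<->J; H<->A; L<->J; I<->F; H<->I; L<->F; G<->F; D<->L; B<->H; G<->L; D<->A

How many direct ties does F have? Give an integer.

6

F is directly tied to A, G, I, J, K, and L. That is 6 neighbors, so the degree of F is 6.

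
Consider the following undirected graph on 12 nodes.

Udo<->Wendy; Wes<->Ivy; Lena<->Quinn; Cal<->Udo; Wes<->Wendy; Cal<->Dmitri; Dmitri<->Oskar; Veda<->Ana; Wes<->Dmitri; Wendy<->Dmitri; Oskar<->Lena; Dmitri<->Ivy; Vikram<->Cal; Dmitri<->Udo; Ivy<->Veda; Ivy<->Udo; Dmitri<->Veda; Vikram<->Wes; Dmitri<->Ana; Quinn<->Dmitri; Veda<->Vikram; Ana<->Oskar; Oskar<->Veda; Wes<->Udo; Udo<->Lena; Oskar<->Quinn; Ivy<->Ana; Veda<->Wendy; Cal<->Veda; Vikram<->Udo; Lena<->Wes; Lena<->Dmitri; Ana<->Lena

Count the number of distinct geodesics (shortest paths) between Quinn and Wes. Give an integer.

The shortest distance is 2. The length-2 paths are: Quinn–Lena–Wes; Quinn–Dmitri–Wes.
That gives 2 distinct shortest paths.

2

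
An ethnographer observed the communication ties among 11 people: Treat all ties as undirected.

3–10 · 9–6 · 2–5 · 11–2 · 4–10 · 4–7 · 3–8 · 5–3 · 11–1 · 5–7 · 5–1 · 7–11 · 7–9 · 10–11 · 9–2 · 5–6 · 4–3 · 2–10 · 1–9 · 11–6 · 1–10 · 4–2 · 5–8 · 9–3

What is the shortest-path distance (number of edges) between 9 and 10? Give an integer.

One shortest route is 9 – 2 – 10, which uses 2 edges, and 9 and 10 are not directly tied, so nothing shorter exists. So d(9,10) = 2.

2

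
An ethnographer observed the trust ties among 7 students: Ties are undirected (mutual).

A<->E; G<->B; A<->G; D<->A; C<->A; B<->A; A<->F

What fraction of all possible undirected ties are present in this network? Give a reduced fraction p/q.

1/3

There are 7 edges and 7 nodes, so the maximum possible is C(7,2) = 21.
Density = 7/21 = 1/3.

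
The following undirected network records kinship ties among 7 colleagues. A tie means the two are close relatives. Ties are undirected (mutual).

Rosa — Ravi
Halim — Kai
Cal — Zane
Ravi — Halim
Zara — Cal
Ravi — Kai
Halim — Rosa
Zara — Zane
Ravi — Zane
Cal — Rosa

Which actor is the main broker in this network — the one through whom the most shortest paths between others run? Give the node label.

Ravi

Unnormalized betweenness of each node: Cal:2, Halim:5/6, Kai:0, Ravi:31/6, Rosa:8/3, Zane:10/3, Zara:0.
Ravi has the largest value, 31/6, making it the main broker — the node through which the most shortest paths run.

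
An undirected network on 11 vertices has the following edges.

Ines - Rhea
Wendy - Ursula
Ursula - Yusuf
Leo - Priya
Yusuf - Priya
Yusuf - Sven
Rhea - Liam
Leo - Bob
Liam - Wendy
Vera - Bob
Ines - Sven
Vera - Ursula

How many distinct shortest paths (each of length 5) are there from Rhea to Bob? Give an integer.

1

The shortest distance is 5, and the only length-5 path is Rhea–Liam–Wendy–Ursula–Vera–Bob. So there is exactly 1 shortest path.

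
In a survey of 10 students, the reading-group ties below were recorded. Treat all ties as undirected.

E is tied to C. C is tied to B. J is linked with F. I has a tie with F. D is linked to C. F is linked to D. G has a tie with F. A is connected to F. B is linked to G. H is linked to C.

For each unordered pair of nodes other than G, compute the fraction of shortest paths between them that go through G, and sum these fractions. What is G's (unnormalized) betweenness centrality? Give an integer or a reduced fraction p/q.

Pairs whose geodesics pass through G — B–A: 1; B–I: 1; B–F: 1; B–J: 1.
All other pairs contribute 0.
Summing the contributions gives betweenness(G) = 4.

4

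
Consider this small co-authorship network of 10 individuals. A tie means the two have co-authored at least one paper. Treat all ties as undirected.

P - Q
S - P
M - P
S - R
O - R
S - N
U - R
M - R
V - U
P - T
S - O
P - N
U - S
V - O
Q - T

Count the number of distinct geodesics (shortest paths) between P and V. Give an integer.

2

The shortest distance is 3. The length-3 paths are: P–S–U–V; P–S–O–V.
That gives 2 distinct shortest paths.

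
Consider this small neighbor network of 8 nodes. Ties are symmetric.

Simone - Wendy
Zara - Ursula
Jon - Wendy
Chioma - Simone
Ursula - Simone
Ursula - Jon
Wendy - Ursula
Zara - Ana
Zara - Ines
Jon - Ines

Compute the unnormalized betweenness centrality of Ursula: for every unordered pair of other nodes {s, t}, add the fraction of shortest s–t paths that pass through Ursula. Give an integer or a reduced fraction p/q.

Pairs whose geodesics pass through Ursula — Simone–Jon: 1/2; Simone–Ines: 2/3; Simone–Ana: 1; Simone–Zara: 1; Chioma–Jon: 1/2; Chioma–Ines: 2/3; Chioma–Ana: 1; Chioma–Zara: 1; Jon–Ana: 1/2; Jon–Zara: 1/2; Ana–Wendy: 1; Wendy–Zara: 1.
All other pairs contribute 0.
Summing the contributions gives betweenness(Ursula) = 28/3.

28/3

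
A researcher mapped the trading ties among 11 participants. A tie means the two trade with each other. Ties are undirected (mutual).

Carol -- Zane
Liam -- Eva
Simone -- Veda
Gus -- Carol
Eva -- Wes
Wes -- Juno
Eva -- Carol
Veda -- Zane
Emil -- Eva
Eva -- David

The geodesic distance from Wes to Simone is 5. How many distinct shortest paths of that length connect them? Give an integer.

1

The shortest distance is 5, and the only length-5 path is Wes–Eva–Carol–Zane–Veda–Simone. So there is exactly 1 shortest path.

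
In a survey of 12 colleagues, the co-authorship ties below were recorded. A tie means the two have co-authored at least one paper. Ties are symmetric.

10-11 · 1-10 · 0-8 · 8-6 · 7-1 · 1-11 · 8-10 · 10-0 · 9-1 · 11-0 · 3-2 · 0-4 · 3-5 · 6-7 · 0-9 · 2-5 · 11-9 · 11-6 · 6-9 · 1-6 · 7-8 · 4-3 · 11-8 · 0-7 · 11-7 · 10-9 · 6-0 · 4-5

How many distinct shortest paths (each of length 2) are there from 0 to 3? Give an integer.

1

The shortest distance is 2, and the only length-2 path is 0–4–3. So there is exactly 1 shortest path.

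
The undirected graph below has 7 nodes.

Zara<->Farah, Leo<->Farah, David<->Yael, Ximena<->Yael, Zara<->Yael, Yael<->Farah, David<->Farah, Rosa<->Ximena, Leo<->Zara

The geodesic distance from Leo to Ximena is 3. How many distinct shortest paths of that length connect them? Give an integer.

The shortest distance is 3. The length-3 paths are: Leo–Zara–Yael–Ximena; Leo–Farah–Yael–Ximena.
That gives 2 distinct shortest paths.

2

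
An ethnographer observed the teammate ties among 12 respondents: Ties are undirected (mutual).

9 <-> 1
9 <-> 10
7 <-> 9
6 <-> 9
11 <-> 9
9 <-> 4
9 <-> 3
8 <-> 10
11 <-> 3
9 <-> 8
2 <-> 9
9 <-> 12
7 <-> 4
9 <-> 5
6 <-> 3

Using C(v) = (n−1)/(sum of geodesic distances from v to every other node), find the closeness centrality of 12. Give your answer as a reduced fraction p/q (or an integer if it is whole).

Distances from 12: 1:2, 2:2, 3:2, 4:2, 5:2, 6:2, 7:2, 8:2, 9:1, 10:2, 11:2. Sum = 21.
n = 12, so closeness = 11/21.

11/21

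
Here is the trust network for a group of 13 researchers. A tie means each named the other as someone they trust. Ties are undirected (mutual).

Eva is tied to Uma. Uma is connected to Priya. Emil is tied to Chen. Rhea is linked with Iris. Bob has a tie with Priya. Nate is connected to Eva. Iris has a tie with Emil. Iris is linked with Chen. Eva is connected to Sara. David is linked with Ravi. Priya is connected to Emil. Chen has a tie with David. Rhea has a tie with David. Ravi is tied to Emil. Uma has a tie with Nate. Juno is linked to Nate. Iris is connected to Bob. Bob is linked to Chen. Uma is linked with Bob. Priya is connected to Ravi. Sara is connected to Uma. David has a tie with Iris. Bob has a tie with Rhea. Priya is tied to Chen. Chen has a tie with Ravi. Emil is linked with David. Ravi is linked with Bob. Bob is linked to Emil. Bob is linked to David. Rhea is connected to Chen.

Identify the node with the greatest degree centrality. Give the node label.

Bob

Degrees — Bob:8, Chen:7, David:6, Emil:6, Eva:3, Iris:5, Juno:1, Nate:3, Priya:5, Ravi:5, Rhea:4, Sara:2, Uma:5.
The maximum is 8, attained only by Bob.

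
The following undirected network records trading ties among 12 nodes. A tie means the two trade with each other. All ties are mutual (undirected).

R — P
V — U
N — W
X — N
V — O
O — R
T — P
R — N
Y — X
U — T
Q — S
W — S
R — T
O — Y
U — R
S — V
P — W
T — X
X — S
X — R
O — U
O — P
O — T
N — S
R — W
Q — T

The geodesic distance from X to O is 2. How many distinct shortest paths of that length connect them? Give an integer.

3

The shortest distance is 2. The length-2 paths are: X–Y–O; X–R–O; X–T–O.
That gives 3 distinct shortest paths.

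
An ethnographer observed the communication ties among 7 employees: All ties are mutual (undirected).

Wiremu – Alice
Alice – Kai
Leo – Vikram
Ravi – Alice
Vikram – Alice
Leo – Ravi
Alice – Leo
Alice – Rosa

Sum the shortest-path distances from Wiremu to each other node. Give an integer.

Distances from Wiremu: Alice:1, Kai:2, Leo:2, Ravi:2, Rosa:2, Vikram:2.
Sum = 1 + 2 + 2 + 2 + 2 + 2 = 11.

11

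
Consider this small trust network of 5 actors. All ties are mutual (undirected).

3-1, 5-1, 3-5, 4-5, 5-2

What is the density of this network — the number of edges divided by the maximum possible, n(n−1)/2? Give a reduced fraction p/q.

There are 5 edges and 5 nodes, so the maximum possible is C(5,2) = 10.
Density = 5/10 = 1/2.

1/2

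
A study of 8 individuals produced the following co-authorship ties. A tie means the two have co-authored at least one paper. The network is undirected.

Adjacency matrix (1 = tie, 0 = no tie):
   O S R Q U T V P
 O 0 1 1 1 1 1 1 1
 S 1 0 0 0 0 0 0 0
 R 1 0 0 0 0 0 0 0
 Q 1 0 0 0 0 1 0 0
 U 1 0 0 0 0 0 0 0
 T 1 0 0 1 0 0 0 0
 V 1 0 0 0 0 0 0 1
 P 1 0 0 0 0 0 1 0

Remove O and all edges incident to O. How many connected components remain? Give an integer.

5

Without O, the remaining ties split the others into: {S}; {R}; {Q, T}; {U}; {P, V}.
That's 5 separate components.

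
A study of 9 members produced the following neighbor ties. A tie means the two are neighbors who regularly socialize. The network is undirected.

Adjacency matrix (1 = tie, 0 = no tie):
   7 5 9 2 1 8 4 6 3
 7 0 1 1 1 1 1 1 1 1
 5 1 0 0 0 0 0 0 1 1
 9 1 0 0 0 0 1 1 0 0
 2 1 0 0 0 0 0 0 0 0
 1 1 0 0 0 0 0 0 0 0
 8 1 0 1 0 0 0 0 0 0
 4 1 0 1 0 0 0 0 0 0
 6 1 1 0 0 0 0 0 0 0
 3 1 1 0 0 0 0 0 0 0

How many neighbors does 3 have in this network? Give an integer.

2

3 is directly tied to 5 and 7. That is 2 neighbors, so the degree of 3 is 2.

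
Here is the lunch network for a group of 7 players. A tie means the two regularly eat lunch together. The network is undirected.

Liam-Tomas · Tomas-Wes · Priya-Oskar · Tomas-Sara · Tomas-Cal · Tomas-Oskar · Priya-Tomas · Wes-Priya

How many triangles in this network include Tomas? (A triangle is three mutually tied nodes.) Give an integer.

Tomas's neighbors: Cal, Liam, Oskar, Priya, Sara, and Wes.
Neighbor pairs that are themselves tied: Tomas–Oskar–Priya; Tomas–Priya–Wes. Each forms one triangle with Tomas, for 2 in total.

2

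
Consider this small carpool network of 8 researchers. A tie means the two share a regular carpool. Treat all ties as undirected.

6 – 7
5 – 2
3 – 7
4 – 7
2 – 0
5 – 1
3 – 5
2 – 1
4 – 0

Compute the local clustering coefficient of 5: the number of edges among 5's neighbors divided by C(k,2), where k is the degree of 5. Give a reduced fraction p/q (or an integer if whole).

5's neighbors: 1, 2, and 3 (k = 3).
Possible neighbor pairs: C(3,2) = 3. Edges among them: 1–2 → e = 1.
Clustering(5) = 1/3.

1/3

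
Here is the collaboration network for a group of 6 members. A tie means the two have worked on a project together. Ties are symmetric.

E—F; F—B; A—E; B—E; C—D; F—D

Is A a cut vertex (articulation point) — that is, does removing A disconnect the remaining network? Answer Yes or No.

No

Even without A, every remaining node can still reach every other (the residual graph is connected), so A is not a cut vertex.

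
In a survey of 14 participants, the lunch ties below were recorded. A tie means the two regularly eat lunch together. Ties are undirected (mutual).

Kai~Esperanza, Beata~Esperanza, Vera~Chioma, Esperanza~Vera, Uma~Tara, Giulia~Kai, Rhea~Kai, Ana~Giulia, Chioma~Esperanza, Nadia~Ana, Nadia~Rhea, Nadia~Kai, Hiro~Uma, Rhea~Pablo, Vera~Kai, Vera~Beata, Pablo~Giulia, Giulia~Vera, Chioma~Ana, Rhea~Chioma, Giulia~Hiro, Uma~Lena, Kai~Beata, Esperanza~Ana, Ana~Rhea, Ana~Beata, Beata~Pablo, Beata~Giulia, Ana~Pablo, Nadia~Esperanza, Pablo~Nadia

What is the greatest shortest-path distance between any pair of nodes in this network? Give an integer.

5

Eccentricity of each node (its greatest distance to any other): Ana:4, Beata:4, Chioma:5, Esperanza:5, Giulia:3, Hiro:3, Kai:4, Lena:5, Nadia:5, Pablo:4, Rhea:5, Tara:5, Uma:4, Vera:4.
The maximum eccentricity is 5, realized for instance by the pair Lena–Esperanza via Lena – Uma – Hiro – Giulia – Vera – Esperanza. So the diameter is 5.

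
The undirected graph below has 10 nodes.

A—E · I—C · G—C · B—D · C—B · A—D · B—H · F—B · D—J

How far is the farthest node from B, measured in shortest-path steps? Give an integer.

Distances from B: A:2, C:1, D:1, E:3, F:1, G:2, H:1, I:2, J:2.
The largest is 3 (to E), so the eccentricity of B is 3.

3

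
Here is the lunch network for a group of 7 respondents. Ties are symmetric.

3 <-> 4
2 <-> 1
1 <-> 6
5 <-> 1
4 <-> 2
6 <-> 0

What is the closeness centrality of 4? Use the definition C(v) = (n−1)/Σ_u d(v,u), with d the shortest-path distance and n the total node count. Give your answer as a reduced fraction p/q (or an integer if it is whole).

Distances from 4: 0:4, 1:2, 2:1, 3:1, 5:3, 6:3. Sum = 14.
n = 7, so closeness = 6/14 = 3/7.

3/7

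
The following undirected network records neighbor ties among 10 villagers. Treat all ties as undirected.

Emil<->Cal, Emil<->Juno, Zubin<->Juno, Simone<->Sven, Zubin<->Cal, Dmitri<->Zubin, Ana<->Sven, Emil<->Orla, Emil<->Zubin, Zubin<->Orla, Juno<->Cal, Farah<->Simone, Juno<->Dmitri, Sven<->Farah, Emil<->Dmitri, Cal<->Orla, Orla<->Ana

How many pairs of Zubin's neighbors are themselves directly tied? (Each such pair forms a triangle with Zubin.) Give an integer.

Zubin's neighbors: Cal, Dmitri, Emil, Juno, and Orla.
Neighbor pairs that are themselves tied: Zubin–Cal–Emil; Zubin–Cal–Juno; Zubin–Cal–Orla; Zubin–Dmitri–Emil; Zubin–Dmitri–Juno; Zubin–Emil–Juno; Zubin–Emil–Orla. Each forms one triangle with Zubin, for 7 in total.

7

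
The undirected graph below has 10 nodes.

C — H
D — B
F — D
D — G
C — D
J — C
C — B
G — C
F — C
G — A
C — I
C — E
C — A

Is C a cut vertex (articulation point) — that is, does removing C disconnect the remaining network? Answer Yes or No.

Removing C leaves {A, B, D, F, and G} with no path to {H}, so the network splits into 5 components. C is a cut vertex.

Yes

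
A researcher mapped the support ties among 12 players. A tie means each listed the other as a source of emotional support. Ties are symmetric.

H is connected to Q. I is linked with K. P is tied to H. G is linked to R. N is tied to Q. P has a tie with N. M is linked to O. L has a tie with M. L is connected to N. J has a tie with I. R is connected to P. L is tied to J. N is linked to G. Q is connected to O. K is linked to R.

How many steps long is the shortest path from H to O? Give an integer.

One shortest route is H – Q – O, which uses 2 edges, and H and O are not directly tied, so nothing shorter exists. So d(H,O) = 2.

2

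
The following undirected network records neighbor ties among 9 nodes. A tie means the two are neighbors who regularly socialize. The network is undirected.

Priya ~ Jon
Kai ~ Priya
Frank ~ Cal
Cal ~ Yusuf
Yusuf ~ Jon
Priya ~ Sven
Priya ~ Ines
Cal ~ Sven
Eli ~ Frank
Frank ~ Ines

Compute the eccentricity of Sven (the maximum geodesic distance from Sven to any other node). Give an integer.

3

Distances from Sven: Cal:1, Eli:3, Frank:2, Ines:2, Jon:2, Kai:2, Priya:1, Yusuf:2.
The largest is 3 (to Eli), so the eccentricity of Sven is 3.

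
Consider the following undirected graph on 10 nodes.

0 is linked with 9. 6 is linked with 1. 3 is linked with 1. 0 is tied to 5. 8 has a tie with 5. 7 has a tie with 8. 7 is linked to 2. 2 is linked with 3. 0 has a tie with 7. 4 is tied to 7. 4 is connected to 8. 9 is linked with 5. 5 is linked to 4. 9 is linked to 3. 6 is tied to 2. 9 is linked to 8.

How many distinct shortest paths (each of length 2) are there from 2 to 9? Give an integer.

1

The shortest distance is 2, and the only length-2 path is 2–3–9. So there is exactly 1 shortest path.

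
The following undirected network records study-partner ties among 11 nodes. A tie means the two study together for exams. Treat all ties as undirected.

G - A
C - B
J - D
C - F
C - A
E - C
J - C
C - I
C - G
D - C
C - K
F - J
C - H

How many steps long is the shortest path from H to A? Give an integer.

2

One shortest route is H – C – A, which uses 2 edges, and H and A are not directly tied, so nothing shorter exists. So d(H,A) = 2.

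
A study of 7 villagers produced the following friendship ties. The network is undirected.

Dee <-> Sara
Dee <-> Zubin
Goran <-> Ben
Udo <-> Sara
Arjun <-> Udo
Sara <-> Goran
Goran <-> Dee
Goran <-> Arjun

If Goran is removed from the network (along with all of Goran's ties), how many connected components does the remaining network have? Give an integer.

2

Without Goran, the remaining ties split the others into: {Arjun, Dee, Sara, Udo, Zubin}; {Ben}.
That's 2 separate components.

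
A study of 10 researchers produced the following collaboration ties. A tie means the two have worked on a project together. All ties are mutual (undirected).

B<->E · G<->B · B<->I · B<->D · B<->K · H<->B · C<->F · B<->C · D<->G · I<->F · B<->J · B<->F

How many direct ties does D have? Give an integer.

2

D is directly tied to B and G. That is 2 neighbors, so the degree of D is 2.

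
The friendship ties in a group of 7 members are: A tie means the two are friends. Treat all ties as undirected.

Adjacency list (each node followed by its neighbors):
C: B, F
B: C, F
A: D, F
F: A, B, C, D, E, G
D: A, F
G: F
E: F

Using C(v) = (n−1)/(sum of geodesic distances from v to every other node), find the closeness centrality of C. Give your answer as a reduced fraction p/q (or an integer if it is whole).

Distances from C: A:2, B:1, D:2, E:2, F:1, G:2. Sum = 10.
n = 7, so closeness = 6/10 = 3/5.

3/5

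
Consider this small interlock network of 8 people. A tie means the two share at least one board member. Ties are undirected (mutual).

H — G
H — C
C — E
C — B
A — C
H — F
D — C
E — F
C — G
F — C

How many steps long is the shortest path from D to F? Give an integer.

2

One shortest route is D – C – F, which uses 2 edges, and D and F are not directly tied, so nothing shorter exists. So d(D,F) = 2.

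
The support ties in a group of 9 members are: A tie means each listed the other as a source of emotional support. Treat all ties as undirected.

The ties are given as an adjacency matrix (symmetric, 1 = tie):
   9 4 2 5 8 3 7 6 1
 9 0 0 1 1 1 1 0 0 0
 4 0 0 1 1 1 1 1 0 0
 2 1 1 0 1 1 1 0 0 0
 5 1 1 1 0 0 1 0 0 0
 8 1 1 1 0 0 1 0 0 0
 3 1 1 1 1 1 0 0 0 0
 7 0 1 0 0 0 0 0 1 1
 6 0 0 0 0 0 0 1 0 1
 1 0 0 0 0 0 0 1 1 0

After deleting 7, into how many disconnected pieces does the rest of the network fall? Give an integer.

Without 7, the remaining ties split the others into: {2, 3, 4, 5, 8, 9}; {1, 6}.
That's 2 separate components.

2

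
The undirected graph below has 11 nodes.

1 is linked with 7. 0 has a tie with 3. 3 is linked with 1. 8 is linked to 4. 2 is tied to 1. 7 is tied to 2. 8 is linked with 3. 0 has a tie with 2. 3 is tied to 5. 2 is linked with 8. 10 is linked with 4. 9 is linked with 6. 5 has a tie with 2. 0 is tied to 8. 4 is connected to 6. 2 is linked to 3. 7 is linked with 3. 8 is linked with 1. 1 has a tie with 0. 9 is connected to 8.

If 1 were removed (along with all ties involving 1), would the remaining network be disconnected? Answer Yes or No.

No

Even without 1, every remaining node can still reach every other (the residual graph is connected), so 1 is not a cut vertex.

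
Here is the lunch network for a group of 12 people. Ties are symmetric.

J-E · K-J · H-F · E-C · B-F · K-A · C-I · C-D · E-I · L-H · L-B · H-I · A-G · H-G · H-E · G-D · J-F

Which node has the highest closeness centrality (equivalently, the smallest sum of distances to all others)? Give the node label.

Farness (sum of distances to all others) for each node — A:27, B:30, C:25, D:26, E:20, F:22, G:21, H:18, I:22, J:22, K:27, L:26.
The smallest farness is 18, for H, so H has the highest closeness.

H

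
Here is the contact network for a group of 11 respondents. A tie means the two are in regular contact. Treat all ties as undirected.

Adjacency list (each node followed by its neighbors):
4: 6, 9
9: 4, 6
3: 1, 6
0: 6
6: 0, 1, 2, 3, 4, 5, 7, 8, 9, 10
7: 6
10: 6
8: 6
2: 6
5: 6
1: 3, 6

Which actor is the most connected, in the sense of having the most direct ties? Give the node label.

Degrees — 0:1, 1:2, 2:1, 3:2, 4:2, 5:1, 6:10, 7:1, 8:1, 9:2, 10:1.
The maximum is 10, attained only by 6.

6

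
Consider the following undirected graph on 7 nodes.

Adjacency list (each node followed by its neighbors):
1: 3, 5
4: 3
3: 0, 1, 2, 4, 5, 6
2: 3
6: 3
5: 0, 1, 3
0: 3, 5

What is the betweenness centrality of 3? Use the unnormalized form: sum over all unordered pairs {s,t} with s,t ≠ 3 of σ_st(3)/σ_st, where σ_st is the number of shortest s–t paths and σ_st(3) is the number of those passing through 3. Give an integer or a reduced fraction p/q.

Pairs whose geodesics pass through 3 — 0–2: 1; 0–4: 1; 0–6: 1; 0–1: 1/2; 2–5: 1; 2–4: 1; 2–6: 1; 2–1: 1; 5–4: 1; 5–6: 1; 4–6: 1; 4–1: 1; 6–1: 1.
All other pairs contribute 0.
Summing the contributions gives betweenness(3) = 25/2.

25/2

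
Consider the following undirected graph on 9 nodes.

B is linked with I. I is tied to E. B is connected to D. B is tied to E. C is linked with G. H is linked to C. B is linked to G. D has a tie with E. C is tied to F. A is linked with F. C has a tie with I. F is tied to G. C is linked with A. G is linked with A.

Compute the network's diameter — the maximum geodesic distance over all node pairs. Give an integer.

4

Eccentricity of each node (its greatest distance to any other): A:3, B:3, C:3, D:4, E:3, F:3, G:2, H:4, I:2.
The maximum eccentricity is 4, realized for instance by the pair H–D via H – C – G – B – D. So the diameter is 4.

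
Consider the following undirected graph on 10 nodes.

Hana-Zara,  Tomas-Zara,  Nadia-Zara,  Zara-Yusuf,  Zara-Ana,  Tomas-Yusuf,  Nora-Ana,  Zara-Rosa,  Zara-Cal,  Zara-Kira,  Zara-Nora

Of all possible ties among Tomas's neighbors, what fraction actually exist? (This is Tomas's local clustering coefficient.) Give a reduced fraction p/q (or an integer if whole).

Tomas's neighbors: Yusuf and Zara (k = 2).
Possible neighbor pairs: C(2,2) = 1. Edges among them: Yusuf–Zara → e = 1.
Clustering(Tomas) = 1/1.

1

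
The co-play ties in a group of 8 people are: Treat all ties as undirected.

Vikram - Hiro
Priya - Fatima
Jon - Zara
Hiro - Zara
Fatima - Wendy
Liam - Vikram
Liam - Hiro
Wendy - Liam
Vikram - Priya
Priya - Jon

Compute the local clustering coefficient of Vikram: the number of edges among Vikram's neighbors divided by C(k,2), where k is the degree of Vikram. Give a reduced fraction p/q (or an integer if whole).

1/3

Vikram's neighbors: Hiro, Liam, and Priya (k = 3).
Possible neighbor pairs: C(3,2) = 3. Edges among them: Hiro–Liam → e = 1.
Clustering(Vikram) = 1/3.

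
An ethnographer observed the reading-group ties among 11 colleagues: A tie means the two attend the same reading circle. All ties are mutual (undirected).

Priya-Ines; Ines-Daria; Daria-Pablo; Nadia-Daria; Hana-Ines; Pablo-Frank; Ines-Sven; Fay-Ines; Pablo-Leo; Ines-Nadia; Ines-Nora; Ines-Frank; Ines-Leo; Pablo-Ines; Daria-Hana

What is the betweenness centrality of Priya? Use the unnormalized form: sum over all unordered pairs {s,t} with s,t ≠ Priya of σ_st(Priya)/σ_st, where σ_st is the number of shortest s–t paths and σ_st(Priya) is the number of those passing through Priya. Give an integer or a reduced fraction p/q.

0

No shortest path between any pair of other nodes passes through Priya.
Summing the contributions gives betweenness(Priya) = 0.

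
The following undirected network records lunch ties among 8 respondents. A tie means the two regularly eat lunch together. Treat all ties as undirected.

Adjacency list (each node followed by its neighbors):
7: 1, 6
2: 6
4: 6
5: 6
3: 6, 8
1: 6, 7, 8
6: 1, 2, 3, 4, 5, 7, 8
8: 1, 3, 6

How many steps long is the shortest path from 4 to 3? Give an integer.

2

One shortest route is 4 – 6 – 3, which uses 2 edges, and 4 and 3 are not directly tied, so nothing shorter exists. So d(4,3) = 2.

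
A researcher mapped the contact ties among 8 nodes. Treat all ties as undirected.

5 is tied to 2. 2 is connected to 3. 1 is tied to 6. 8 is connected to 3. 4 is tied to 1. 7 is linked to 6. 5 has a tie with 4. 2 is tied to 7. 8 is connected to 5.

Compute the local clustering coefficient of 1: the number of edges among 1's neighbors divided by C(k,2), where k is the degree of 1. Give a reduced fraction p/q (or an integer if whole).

0

1's neighbors: 4 and 6 (k = 2).
Possible neighbor pairs: C(2,2) = 1. Edges among them: none → e = 0.
Clustering(1) = 0/1.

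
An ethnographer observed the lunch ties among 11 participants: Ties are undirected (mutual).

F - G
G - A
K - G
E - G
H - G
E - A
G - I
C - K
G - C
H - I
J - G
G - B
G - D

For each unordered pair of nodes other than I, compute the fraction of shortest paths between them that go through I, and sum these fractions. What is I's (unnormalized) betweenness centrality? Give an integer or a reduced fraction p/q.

0

No shortest path between any pair of other nodes passes through I.
Summing the contributions gives betweenness(I) = 0.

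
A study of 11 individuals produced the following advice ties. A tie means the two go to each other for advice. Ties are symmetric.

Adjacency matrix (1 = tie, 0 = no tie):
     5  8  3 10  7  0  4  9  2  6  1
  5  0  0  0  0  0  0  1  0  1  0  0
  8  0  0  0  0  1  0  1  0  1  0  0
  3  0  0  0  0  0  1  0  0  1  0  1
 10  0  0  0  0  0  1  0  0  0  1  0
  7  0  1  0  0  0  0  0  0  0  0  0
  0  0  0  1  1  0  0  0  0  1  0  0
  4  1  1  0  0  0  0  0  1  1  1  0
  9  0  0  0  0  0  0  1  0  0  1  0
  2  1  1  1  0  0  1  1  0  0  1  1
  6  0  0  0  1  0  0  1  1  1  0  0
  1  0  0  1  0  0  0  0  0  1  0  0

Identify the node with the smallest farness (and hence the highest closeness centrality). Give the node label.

2

Farness (sum of distances to all others) for each node — 0:19, 1:21, 2:13, 3:19, 4:15, 5:20, 6:17, 7:27, 8:18, 9:22, 10:23.
The smallest farness is 13, for 2, so 2 has the highest closeness.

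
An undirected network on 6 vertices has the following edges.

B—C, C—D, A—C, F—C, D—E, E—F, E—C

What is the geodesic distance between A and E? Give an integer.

2

One shortest route is A – C – E, which uses 2 edges, and A and E are not directly tied, so nothing shorter exists. So d(A,E) = 2.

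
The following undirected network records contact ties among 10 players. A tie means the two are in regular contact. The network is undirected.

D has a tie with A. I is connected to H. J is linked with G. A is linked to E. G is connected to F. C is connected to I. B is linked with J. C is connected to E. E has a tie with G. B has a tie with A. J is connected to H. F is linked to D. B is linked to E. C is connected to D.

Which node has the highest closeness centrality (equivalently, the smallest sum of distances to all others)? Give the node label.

E

Farness (sum of distances to all others) for each node — A:17, B:17, C:16, D:17, E:15, F:19, G:16, H:20, I:20, J:17.
The smallest farness is 15, for E, so E has the highest closeness.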